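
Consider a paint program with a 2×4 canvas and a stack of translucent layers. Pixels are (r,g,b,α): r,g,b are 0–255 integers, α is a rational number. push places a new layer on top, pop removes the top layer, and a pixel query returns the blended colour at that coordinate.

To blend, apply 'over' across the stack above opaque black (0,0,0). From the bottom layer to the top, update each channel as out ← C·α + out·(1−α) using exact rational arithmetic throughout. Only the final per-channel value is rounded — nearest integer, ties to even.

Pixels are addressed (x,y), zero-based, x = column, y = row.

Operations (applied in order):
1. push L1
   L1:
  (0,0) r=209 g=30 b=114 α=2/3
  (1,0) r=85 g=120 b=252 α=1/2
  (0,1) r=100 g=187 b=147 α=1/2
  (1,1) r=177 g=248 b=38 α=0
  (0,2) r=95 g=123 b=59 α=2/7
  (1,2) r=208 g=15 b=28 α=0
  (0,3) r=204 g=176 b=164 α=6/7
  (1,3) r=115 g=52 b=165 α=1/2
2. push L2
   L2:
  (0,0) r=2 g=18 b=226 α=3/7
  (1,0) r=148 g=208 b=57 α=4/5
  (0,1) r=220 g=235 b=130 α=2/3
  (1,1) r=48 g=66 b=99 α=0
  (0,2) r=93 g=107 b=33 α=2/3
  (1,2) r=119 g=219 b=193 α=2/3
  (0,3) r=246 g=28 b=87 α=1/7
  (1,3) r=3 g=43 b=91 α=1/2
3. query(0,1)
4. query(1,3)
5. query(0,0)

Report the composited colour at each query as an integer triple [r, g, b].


(0,1) stack=L1,L2; from [0,0,0]:
L1 α=1/2: [50, 187/2, 147/2]
L2 α=2/3: [490/3, 1127/6, 667/6]
rounded: [163, 188, 111]

(1,3) stack=L1,L2; from [0,0,0]:
after L1 α=1/2: [115/2, 26, 165/2]
after L2 α=1/2: [121/4, 69/2, 347/4]
= [30, 34, 87]

query (0,0) [L1,L2] — begin 0,0,0
+L1 (α=2/3) → [418/3, 20, 76]
+L2 (α=3/7) → [1690/21, 134/7, 982/7]
= [80, 19, 140]


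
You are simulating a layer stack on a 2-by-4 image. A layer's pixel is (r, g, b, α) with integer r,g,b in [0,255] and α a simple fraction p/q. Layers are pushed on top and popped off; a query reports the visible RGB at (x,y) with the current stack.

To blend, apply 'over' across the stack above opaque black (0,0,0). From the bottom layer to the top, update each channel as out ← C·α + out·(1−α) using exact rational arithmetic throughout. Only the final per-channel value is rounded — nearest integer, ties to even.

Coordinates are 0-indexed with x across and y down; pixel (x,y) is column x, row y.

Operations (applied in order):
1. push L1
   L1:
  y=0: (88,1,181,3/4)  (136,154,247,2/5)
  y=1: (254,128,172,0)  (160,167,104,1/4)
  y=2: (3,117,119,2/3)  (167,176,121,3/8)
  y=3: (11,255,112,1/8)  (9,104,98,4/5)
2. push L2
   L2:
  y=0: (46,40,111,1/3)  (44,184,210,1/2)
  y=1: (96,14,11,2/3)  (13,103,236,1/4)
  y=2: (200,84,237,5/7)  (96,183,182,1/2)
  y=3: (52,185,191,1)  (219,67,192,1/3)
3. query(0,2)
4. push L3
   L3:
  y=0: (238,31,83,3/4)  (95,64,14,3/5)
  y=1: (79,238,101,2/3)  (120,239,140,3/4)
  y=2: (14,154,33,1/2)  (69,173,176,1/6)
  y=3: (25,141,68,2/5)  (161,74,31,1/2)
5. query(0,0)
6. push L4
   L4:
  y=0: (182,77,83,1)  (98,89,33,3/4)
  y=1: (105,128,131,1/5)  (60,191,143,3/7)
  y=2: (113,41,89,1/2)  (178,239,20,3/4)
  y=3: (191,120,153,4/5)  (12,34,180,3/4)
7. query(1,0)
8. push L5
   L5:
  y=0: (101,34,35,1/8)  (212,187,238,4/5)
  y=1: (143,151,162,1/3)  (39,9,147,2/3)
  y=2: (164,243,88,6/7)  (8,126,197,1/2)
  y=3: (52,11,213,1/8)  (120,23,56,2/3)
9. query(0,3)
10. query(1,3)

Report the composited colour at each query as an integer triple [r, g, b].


query (0,2) [L1,L2] — begin 0,0,0
after L1 α=2/3: [2, 78, 238/3]
after L2 α=5/7: [1004/7, 576/7, 4031/21]
= [143, 82, 192]

(0,0) stack=L1,L2,L3; from [0,0,0]:
L1 α=3/4: [66, 3/4, 543/4]
L2 α=1/3: [178/3, 83/6, 255/2]
L3 α=3/4: [580/3, 641/24, 753/8]
= [193, 27, 94]

query (1,0) [L1,L2,L3,L4] — begin 0,0,0
after L1 α=2/5: [272/5, 308/5, 494/5]
after L2 α=1/2: [246/5, 614/5, 772/5]
after L3 α=3/5: [1917/25, 2188/25, 1754/25]
after L4 α=3/4: [9267/100, 8863/100, 4229/100]
rounded: [93, 89, 42]

query (0,3) [L1,L2,L3,L4,L5] — begin 0,0,0
L1 α=1/8: [11/8, 255/8, 14]
L2 α=1: [52, 185, 191]
L3 α=2/5: [206/5, 837/5, 709/5]
L4 α=4/5: [4026/25, 3237/25, 3769/25]
L5 α=1/8: [14741/100, 11467/100, 7927/50]
→ [147, 115, 159]

at x=1,y=3 over L1,L2,L3,L4,L5:
after L1 α=4/5: [36/5, 416/5, 392/5]
after L2 α=1/3: [389/5, 389/5, 1744/15]
after L3 α=1/2: [597/5, 759/10, 2209/30]
after L4 α=3/4: [777/20, 1779/40, 18409/120]
after L5 α=2/3: [1859/20, 3619/120, 31849/360]
→ [93, 30, 88]


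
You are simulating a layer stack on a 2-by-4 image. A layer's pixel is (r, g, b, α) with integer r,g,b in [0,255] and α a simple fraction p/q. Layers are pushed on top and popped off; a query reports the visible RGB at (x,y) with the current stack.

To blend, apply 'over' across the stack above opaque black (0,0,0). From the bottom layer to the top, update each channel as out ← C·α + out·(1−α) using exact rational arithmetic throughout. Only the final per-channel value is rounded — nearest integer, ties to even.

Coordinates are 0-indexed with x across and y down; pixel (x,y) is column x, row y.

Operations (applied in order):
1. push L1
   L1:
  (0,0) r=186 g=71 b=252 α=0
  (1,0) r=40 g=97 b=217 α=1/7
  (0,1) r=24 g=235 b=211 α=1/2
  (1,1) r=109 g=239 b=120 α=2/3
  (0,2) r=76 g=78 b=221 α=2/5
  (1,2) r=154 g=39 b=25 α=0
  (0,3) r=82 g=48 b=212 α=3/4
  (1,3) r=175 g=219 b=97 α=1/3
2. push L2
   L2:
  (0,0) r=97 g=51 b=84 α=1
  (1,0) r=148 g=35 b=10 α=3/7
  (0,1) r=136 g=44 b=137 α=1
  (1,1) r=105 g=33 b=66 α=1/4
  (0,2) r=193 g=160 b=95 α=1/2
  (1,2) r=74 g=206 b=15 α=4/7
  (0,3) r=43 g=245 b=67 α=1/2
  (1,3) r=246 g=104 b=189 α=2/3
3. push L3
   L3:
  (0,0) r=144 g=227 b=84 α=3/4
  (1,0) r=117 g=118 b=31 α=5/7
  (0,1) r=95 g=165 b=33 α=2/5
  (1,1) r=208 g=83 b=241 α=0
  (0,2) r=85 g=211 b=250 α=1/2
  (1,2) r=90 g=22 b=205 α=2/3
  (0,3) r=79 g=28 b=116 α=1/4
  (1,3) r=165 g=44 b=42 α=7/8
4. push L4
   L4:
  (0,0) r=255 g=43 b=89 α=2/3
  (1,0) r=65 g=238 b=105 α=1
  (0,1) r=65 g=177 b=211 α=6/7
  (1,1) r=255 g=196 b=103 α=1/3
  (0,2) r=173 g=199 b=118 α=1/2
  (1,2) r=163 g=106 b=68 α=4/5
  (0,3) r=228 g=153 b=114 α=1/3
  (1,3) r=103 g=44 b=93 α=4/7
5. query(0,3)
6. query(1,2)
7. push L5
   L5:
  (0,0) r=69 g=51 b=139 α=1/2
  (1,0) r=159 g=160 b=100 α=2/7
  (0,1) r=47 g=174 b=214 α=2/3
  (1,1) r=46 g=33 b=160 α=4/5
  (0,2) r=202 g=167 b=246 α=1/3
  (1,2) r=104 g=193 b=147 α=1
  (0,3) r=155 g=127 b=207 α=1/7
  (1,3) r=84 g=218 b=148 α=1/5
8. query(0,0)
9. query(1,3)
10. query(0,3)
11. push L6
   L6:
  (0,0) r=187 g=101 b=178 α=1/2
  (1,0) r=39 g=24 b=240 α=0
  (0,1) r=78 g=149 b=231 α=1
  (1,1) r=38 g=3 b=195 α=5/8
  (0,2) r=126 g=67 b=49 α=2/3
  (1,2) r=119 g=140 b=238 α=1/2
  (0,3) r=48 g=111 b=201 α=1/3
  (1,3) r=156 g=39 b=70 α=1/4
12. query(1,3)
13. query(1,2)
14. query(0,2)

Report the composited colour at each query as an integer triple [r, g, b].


(0,3) stack=L1,L2,L3,L4; from [0,0,0]:
L1 α=3/4: [123/2, 36, 159]
L2 α=1/2: [209/4, 281/2, 113]
L3 α=1/4: [943/16, 899/8, 455/4]
L4 α=1/3: [2767/24, 1511/12, 683/6]
rounded: [115, 126, 114]

query (1,2) [L1,L2,L3,L4] — begin 0,0,0
+L1 (α=0) → [0, 0, 0]
+L2 (α=4/7) → [296/7, 824/7, 60/7]
+L3 (α=2/3) → [1556/21, 1132/21, 2930/21]
+L4 (α=4/5) → [15248/105, 10036/105, 8642/105]
→ [145, 96, 82]

at x=0,y=0 over L1,L2,L3,L4,L5:
+L1 (α=0) → [0, 0, 0]
+L2 (α=1) → [97, 51, 84]
+L3 (α=3/4) → [529/4, 183, 84]
+L4 (α=2/3) → [2569/12, 269/3, 262/3]
+L5 (α=1/2) → [3397/24, 211/3, 679/6]
rounded: [142, 70, 113]

(1,3) stack=L1,L2,L3,L4,L5; from [0,0,0]:
L1 α=1/3: [175/3, 73, 97/3]
L2 α=2/3: [1651/9, 281/3, 1231/9]
L3 α=7/8: [6023/36, 1205/24, 3877/72]
L4 α=4/7: [10967/84, 2613/56, 12805/168]
L5 α=1/5: [12731/105, 1133/14, 19021/210]
→ [121, 81, 91]

query (0,3) [L1,L2,L3,L4,L5] — begin 0,0,0
after L1 α=3/4: [123/2, 36, 159]
after L2 α=1/2: [209/4, 281/2, 113]
after L3 α=1/4: [943/16, 899/8, 455/4]
after L4 α=1/3: [2767/24, 1511/12, 683/6]
after L5 α=1/7: [3387/28, 1765/14, 890/7]
rounded: [121, 126, 127]

query (1,3) [L1,L2,L3,L4,L5,L6] — begin 0,0,0
after L1 α=1/3: [175/3, 73, 97/3]
after L2 α=2/3: [1651/9, 281/3, 1231/9]
after L3 α=7/8: [6023/36, 1205/24, 3877/72]
after L4 α=4/7: [10967/84, 2613/56, 12805/168]
after L5 α=1/5: [12731/105, 1133/14, 19021/210]
after L6 α=1/4: [18191/140, 3945/56, 23921/280]
→ [130, 70, 85]

query (1,2) [L1,L2,L3,L4,L5,L6] — begin 0,0,0
after L1 α=0: [0, 0, 0]
after L2 α=4/7: [296/7, 824/7, 60/7]
after L3 α=2/3: [1556/21, 1132/21, 2930/21]
after L4 α=4/5: [15248/105, 10036/105, 8642/105]
after L5 α=1: [104, 193, 147]
after L6 α=1/2: [223/2, 333/2, 385/2]
rounded: [112, 166, 192]

at x=0,y=2 over L1,L2,L3,L4,L5,L6:
L1 α=2/5: [152/5, 156/5, 442/5]
L2 α=1/2: [1117/10, 478/5, 917/10]
L3 α=1/2: [1967/20, 1533/10, 3417/20]
L4 α=1/2: [5427/40, 3523/20, 5777/40]
L5 α=1/3: [9467/60, 1731/10, 10697/60]
L6 α=2/3: [24587/180, 3071/30, 16577/180]
= [137, 102, 92]


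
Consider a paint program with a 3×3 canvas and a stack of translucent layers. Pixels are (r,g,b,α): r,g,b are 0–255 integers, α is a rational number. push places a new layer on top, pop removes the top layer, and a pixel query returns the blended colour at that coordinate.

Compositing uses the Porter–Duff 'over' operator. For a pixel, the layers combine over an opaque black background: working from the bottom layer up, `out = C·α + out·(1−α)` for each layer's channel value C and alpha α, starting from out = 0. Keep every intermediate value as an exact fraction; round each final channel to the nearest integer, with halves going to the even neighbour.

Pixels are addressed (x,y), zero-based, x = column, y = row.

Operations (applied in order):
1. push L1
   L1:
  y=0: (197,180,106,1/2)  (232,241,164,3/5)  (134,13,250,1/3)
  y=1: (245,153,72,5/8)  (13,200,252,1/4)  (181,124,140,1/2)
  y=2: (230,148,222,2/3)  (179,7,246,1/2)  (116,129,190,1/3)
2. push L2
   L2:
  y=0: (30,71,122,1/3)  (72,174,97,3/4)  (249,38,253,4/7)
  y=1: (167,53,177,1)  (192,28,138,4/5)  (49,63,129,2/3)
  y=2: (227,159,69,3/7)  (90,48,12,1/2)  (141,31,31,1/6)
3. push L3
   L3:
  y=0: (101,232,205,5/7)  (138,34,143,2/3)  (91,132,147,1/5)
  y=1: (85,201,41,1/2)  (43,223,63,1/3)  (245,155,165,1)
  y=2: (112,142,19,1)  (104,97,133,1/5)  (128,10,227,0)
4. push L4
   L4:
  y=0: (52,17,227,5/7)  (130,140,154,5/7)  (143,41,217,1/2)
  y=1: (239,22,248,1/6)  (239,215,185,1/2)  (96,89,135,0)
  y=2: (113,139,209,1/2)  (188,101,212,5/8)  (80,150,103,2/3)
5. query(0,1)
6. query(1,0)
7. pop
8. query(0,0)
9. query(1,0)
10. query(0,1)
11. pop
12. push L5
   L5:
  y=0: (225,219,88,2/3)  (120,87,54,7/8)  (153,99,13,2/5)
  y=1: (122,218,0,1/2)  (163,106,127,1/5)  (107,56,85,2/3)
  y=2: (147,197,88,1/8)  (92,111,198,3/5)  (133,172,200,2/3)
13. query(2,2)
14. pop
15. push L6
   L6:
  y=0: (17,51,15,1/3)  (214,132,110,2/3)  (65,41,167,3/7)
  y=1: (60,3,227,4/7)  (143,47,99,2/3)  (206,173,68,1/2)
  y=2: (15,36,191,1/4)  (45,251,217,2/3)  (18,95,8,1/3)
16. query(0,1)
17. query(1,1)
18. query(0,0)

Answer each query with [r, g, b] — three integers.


query (0,1) [L1,L2,L3,L4] — begin 0,0,0
+L1 (α=5/8) → [1225/8, 765/8, 45]
+L2 (α=1) → [167, 53, 177]
+L3 (α=1/2) → [126, 127, 109]
+L4 (α=1/6) → [869/6, 219/2, 793/6]
= [145, 110, 132]

query (1,0) [L1,L2,L3,L4] — begin 0,0,0
L1 α=3/5: [696/5, 723/5, 492/5]
L2 α=3/4: [444/5, 3333/20, 1947/20]
L3 α=2/3: [608/5, 4693/60, 7667/60]
L4 α=5/7: [638/5, 25693/210, 30767/210]
→ [128, 122, 147]

(0,0) stack=L1,L2,L3; from [0,0,0]:
after L1 α=1/2: [197/2, 90, 53]
after L2 α=1/3: [227/3, 251/3, 76]
after L3 α=5/7: [1969/21, 3982/21, 1177/7]
→ [94, 190, 168]

at x=1,y=0 over L1,L2,L3:
L1 α=3/5: [696/5, 723/5, 492/5]
L2 α=3/4: [444/5, 3333/20, 1947/20]
L3 α=2/3: [608/5, 4693/60, 7667/60]
→ [122, 78, 128]

at x=0,y=1 over L1,L2,L3:
+L1 (α=5/8) → [1225/8, 765/8, 45]
+L2 (α=1) → [167, 53, 177]
+L3 (α=1/2) → [126, 127, 109]
= [126, 127, 109]

(2,2) stack=L1,L2,L5; from [0,0,0]:
after L1 α=1/3: [116/3, 43, 190/3]
after L2 α=1/6: [1003/18, 41, 1043/18]
after L5 α=2/3: [5791/54, 385/3, 8243/54]
→ [107, 128, 153]

query (0,1) [L1,L2,L6] — begin 0,0,0
L1 α=5/8: [1225/8, 765/8, 45]
L2 α=1: [167, 53, 177]
L6 α=4/7: [741/7, 171/7, 1439/7]
rounded: [106, 24, 206]

(1,1) stack=L1,L2,L6; from [0,0,0]:
after L1 α=1/4: [13/4, 50, 63]
after L2 α=4/5: [617/4, 162/5, 123]
after L6 α=2/3: [587/4, 632/15, 107]
→ [147, 42, 107]

at x=0,y=0 over L1,L2,L6:
L1 α=1/2: [197/2, 90, 53]
L2 α=1/3: [227/3, 251/3, 76]
L6 α=1/3: [505/9, 655/9, 167/3]
rounded: [56, 73, 56]


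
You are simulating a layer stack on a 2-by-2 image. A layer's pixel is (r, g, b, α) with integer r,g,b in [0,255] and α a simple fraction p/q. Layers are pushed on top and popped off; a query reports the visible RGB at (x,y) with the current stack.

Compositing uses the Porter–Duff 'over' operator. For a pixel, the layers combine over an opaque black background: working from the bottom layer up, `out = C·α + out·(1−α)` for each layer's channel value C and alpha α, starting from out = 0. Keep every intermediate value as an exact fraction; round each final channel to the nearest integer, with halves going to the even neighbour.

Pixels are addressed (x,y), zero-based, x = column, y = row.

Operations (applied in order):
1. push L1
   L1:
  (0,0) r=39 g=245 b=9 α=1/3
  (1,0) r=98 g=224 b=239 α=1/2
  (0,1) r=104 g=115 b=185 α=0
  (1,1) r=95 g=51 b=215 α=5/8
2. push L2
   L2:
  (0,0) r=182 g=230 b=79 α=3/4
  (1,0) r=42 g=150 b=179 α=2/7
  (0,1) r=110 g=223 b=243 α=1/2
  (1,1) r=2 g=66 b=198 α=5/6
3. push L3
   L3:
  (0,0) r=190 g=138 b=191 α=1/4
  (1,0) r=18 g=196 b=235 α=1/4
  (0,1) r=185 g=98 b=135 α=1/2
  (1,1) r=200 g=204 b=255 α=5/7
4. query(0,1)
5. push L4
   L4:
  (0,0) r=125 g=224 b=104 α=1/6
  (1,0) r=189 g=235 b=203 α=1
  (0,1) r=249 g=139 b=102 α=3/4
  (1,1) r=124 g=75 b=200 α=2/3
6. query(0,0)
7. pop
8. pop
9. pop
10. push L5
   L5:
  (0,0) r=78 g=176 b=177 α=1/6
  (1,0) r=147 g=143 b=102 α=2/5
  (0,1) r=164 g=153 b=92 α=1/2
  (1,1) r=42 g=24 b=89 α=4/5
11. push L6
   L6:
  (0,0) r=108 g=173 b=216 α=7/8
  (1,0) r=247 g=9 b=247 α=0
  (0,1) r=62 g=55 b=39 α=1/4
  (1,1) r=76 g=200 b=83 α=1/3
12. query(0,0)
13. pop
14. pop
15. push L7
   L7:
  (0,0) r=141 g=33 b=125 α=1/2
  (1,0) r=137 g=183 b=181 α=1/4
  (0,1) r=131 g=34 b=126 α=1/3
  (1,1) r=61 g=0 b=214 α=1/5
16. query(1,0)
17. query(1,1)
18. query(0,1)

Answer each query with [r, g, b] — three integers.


at x=0,y=1 over L1,L2,L3:
+L1 (α=0) → [0, 0, 0]
+L2 (α=1/2) → [55, 223/2, 243/2]
+L3 (α=1/2) → [120, 419/4, 513/4]
rounded: [120, 105, 128]

at x=0,y=0 over L1,L2,L3,L4:
after L1 α=1/3: [13, 245/3, 3]
after L2 α=3/4: [559/4, 2315/12, 60]
after L3 α=1/4: [2437/16, 2867/16, 371/4]
after L4 α=1/6: [14185/96, 5973/32, 757/8]
= [148, 187, 95]

query (0,0) [L1,L5,L6] — begin 0,0,0
after L1 α=1/3: [13, 245/3, 3]
after L5 α=1/6: [143/6, 1753/18, 32]
after L6 α=7/8: [4679/48, 23551/144, 193]
= [97, 164, 193]

(1,0) stack=L1,L7; from [0,0,0]:
L1 α=1/2: [49, 112, 239/2]
L7 α=1/4: [71, 519/4, 1079/8]
rounded: [71, 130, 135]

(1,1) stack=L1,L7; from [0,0,0]:
after L1 α=5/8: [475/8, 255/8, 1075/8]
after L7 α=1/5: [597/10, 51/2, 1503/10]
→ [60, 26, 150]

(0,1) stack=L1,L7; from [0,0,0]:
after L1 α=0: [0, 0, 0]
after L7 α=1/3: [131/3, 34/3, 42]
rounded: [44, 11, 42]


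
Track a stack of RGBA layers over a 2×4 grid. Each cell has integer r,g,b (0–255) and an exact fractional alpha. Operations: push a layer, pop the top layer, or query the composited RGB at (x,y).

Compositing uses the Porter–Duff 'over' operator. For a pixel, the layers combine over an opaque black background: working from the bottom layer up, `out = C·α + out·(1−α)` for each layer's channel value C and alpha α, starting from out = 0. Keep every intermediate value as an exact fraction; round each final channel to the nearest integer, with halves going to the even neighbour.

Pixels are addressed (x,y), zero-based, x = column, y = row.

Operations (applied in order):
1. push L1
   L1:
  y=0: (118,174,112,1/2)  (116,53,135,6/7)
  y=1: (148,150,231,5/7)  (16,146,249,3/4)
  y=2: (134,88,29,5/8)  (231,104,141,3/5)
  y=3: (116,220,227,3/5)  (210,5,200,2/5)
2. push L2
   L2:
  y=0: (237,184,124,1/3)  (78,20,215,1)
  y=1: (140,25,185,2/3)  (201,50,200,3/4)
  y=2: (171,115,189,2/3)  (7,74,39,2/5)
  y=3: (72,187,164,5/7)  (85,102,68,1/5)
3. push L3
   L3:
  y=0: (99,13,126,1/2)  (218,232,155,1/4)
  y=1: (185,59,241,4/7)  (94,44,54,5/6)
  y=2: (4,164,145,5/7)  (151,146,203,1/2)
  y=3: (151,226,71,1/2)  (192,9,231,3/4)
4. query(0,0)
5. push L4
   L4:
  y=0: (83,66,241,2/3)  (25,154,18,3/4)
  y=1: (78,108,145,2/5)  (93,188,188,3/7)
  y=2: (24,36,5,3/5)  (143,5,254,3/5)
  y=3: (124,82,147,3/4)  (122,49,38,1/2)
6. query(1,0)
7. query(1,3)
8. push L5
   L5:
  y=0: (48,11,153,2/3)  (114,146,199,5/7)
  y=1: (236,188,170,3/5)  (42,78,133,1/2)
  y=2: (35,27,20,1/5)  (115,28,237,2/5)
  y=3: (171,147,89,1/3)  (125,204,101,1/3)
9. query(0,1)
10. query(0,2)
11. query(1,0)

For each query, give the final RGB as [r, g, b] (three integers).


query (0,0) [L1,L2,L3] — begin 0,0,0
L1 α=1/2: [59, 87, 56]
L2 α=1/3: [355/3, 358/3, 236/3]
L3 α=1/2: [326/3, 397/6, 307/3]
= [109, 66, 102]

query (1,0) [L1,L2,L3,L4] — begin 0,0,0
L1 α=6/7: [696/7, 318/7, 810/7]
L2 α=1: [78, 20, 215]
L3 α=1/4: [113, 73, 200]
L4 α=3/4: [47, 535/4, 127/2]
rounded: [47, 134, 64]

(1,3) stack=L1,L2,L3,L4; from [0,0,0]:
L1 α=2/5: [84, 2, 80]
L2 α=1/5: [421/5, 22, 388/5]
L3 α=3/4: [3301/20, 49/4, 3853/20]
L4 α=1/2: [5741/40, 245/8, 4613/40]
→ [144, 31, 115]

query (0,1) [L1,L2,L3,L4,L5] — begin 0,0,0
L1 α=5/7: [740/7, 750/7, 165]
L2 α=2/3: [900/7, 1100/21, 535/3]
L3 α=4/7: [7880/49, 2752/49, 1499/7]
L4 α=2/5: [31284/245, 3768/49, 6527/35]
L5 α=3/5: [236028/1225, 35172/245, 30904/175]
= [193, 144, 177]

(0,2) stack=L1,L2,L3,L4,L5; from [0,0,0]:
+L1 (α=5/8) → [335/4, 55, 145/8]
+L2 (α=2/3) → [1703/12, 95, 3169/24]
+L3 (α=5/7) → [1823/42, 1010/7, 11869/84]
+L4 (α=3/5) → [667/21, 2776/35, 12499/210]
+L5 (α=1/5) → [3403/105, 12049/175, 27098/525]
= [32, 69, 52]

(1,0) stack=L1,L2,L3,L4,L5; from [0,0,0]:
L1 α=6/7: [696/7, 318/7, 810/7]
L2 α=1: [78, 20, 215]
L3 α=1/4: [113, 73, 200]
L4 α=3/4: [47, 535/4, 127/2]
L5 α=5/7: [664/7, 285/2, 1122/7]
= [95, 142, 160]


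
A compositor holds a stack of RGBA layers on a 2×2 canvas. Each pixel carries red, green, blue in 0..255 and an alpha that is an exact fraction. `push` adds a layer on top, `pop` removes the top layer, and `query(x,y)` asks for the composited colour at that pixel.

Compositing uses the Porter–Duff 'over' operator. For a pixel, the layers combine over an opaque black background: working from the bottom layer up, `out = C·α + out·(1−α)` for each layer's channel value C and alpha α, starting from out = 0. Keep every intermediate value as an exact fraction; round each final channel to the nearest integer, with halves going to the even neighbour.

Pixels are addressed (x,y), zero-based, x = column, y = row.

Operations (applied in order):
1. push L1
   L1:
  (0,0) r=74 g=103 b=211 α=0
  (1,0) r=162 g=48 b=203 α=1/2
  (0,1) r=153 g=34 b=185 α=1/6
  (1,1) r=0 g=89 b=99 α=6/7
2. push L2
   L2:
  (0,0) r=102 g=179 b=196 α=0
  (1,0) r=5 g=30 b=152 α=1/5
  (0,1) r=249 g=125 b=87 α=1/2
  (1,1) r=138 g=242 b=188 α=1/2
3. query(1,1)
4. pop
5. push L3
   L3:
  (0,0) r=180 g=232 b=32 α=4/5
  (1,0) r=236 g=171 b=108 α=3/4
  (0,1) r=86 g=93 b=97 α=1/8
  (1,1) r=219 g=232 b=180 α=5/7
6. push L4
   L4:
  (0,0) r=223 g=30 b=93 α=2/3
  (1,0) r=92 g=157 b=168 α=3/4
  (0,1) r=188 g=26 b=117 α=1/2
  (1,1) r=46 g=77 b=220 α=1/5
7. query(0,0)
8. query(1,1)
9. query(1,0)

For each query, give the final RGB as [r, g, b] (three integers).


(1,1) stack=L1,L2; from [0,0,0]:
L1 α=6/7: [0, 534/7, 594/7]
L2 α=1/2: [69, 1114/7, 955/7]
= [69, 159, 136]

query (0,0) [L1,L3,L4] — begin 0,0,0
L1 α=0: [0, 0, 0]
L3 α=4/5: [144, 928/5, 128/5]
L4 α=2/3: [590/3, 1228/15, 1058/15]
= [197, 82, 71]

query (1,1) [L1,L3,L4] — begin 0,0,0
L1 α=6/7: [0, 534/7, 594/7]
L3 α=5/7: [1095/7, 9188/49, 7488/49]
L4 α=1/5: [4702/35, 8105/49, 40732/245]
→ [134, 165, 166]

query (1,0) [L1,L3,L4] — begin 0,0,0
after L1 α=1/2: [81, 24, 203/2]
after L3 α=3/4: [789/4, 537/4, 851/8]
after L4 α=3/4: [1893/16, 2421/16, 4883/32]
= [118, 151, 153]


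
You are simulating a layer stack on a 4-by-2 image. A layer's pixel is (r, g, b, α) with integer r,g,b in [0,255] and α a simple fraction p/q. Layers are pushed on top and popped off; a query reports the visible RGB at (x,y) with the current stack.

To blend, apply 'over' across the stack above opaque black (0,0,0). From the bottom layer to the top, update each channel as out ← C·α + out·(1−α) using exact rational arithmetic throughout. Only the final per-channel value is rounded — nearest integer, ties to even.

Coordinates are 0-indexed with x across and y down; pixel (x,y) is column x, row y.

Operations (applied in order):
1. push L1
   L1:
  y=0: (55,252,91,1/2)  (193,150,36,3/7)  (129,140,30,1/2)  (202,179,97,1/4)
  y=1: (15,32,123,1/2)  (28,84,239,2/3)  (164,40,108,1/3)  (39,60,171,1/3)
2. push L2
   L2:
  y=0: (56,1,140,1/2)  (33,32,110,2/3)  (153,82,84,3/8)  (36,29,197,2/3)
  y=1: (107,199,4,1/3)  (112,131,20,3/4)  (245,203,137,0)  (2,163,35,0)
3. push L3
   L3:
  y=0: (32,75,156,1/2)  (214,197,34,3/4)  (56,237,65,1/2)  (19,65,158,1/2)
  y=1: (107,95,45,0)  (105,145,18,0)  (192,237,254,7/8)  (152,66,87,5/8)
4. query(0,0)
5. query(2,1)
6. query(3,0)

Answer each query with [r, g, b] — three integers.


at x=0,y=0 over L1,L2,L3:
+L1 (α=1/2) → [55/2, 126, 91/2]
+L2 (α=1/2) → [167/4, 127/2, 371/4]
+L3 (α=1/2) → [295/8, 277/4, 995/8]
rounded: [37, 69, 124]

(2,1) stack=L1,L2,L3; from [0,0,0]:
after L1 α=1/3: [164/3, 40/3, 36]
after L2 α=0: [164/3, 40/3, 36]
after L3 α=7/8: [1049/6, 5017/24, 907/4]
rounded: [175, 209, 227]

(3,0) stack=L1,L2,L3; from [0,0,0]:
after L1 α=1/4: [101/2, 179/4, 97/4]
after L2 α=2/3: [245/6, 137/4, 1673/12]
after L3 α=1/2: [359/12, 397/8, 3569/24]
rounded: [30, 50, 149]


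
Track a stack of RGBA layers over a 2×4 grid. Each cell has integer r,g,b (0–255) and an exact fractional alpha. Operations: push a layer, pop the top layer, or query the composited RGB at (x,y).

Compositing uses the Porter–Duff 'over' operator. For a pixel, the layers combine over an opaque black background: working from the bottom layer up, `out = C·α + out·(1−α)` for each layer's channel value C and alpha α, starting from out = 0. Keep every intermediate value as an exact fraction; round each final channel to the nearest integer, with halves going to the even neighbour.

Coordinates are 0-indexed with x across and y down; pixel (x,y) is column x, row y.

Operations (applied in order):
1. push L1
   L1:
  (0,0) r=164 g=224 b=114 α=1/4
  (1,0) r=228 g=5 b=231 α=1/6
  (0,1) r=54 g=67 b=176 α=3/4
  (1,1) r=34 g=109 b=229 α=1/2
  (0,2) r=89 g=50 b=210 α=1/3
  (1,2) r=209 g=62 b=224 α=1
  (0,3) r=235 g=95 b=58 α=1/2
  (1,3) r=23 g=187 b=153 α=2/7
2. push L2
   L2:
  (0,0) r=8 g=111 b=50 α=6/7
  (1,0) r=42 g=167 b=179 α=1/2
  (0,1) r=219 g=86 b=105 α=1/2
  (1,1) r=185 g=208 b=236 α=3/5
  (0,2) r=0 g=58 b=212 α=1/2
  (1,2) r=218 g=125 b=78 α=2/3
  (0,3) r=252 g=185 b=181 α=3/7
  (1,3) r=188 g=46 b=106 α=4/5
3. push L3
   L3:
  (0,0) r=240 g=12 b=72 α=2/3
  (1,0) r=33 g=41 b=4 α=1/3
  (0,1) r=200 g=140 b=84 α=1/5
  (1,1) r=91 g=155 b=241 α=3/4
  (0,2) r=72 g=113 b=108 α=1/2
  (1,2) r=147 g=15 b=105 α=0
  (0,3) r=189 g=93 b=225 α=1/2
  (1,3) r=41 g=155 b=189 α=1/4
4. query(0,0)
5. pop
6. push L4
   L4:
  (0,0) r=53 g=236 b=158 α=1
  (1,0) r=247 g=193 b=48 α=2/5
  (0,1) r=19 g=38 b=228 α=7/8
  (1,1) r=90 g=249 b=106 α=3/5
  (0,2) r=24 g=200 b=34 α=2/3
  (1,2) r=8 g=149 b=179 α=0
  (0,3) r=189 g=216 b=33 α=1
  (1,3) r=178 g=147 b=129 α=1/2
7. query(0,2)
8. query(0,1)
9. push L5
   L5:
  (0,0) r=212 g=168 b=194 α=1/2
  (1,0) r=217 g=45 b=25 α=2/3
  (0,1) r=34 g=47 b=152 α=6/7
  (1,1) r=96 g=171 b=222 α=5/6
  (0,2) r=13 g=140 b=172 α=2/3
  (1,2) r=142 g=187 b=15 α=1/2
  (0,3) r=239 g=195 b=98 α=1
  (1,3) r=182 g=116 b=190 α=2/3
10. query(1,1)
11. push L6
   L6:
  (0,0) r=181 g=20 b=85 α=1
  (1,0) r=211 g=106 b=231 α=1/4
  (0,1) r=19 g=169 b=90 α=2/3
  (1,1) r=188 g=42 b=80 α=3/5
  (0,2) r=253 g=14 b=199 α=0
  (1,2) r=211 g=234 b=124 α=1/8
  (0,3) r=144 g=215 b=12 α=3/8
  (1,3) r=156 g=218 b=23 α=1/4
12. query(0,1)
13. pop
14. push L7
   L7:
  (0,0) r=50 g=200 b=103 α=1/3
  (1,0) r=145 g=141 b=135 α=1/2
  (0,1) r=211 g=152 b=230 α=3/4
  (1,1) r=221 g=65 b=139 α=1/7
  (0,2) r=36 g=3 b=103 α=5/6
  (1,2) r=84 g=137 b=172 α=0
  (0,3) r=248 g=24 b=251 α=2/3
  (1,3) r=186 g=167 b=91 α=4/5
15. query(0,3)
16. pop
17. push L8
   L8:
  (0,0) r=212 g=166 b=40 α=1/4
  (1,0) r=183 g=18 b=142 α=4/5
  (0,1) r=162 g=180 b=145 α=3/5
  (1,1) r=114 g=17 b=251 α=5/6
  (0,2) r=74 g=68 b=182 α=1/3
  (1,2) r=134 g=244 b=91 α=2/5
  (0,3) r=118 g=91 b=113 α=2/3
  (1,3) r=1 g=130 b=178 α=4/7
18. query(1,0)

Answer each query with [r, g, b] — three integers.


query (0,0) [L1,L2,L3] — begin 0,0,0
after L1 α=1/4: [41, 56, 57/2]
after L2 α=6/7: [89/7, 722/7, 657/14]
after L3 α=2/3: [3449/21, 890/21, 891/14]
= [164, 42, 64]

at x=0,y=2 over L1,L2,L4:
after L1 α=1/3: [89/3, 50/3, 70]
after L2 α=1/2: [89/6, 112/3, 141]
after L4 α=2/3: [377/18, 1312/9, 209/3]
rounded: [21, 146, 70]

query (0,1) [L1,L2,L4] — begin 0,0,0
L1 α=3/4: [81/2, 201/4, 132]
L2 α=1/2: [519/4, 545/8, 237/2]
L4 α=7/8: [1051/32, 2673/64, 3429/16]
rounded: [33, 42, 214]

(1,1) stack=L1,L2,L4,L5; from [0,0,0]:
after L1 α=1/2: [17, 109/2, 229/2]
after L2 α=3/5: [589/5, 733/5, 937/5]
after L4 α=3/5: [2528/25, 5201/25, 3464/25]
after L5 α=5/6: [7264/75, 13288/75, 15607/75]
→ [97, 177, 208]

query (0,1) [L1,L2,L4,L5,L6] — begin 0,0,0
L1 α=3/4: [81/2, 201/4, 132]
L2 α=1/2: [519/4, 545/8, 237/2]
L4 α=7/8: [1051/32, 2673/64, 3429/16]
L5 α=6/7: [7579/224, 20721/448, 18021/112]
L6 α=2/3: [16091/672, 172145/1344, 12727/112]
= [24, 128, 114]

at x=0,y=3 over L1,L2,L4,L5,L7:
L1 α=1/2: [235/2, 95/2, 29]
L2 α=3/7: [1226/7, 745/7, 659/7]
L4 α=1: [189, 216, 33]
L5 α=1: [239, 195, 98]
L7 α=2/3: [245, 81, 200]
→ [245, 81, 200]

query (1,0) [L1,L2,L4,L5,L8] — begin 0,0,0
after L1 α=1/6: [38, 5/6, 77/2]
after L2 α=1/2: [40, 1007/12, 435/4]
after L4 α=2/5: [614/5, 2551/20, 1689/20]
after L5 α=2/3: [928/5, 4351/60, 2689/60]
after L8 α=4/5: [4588/25, 8671/300, 36769/300]
= [184, 29, 123]


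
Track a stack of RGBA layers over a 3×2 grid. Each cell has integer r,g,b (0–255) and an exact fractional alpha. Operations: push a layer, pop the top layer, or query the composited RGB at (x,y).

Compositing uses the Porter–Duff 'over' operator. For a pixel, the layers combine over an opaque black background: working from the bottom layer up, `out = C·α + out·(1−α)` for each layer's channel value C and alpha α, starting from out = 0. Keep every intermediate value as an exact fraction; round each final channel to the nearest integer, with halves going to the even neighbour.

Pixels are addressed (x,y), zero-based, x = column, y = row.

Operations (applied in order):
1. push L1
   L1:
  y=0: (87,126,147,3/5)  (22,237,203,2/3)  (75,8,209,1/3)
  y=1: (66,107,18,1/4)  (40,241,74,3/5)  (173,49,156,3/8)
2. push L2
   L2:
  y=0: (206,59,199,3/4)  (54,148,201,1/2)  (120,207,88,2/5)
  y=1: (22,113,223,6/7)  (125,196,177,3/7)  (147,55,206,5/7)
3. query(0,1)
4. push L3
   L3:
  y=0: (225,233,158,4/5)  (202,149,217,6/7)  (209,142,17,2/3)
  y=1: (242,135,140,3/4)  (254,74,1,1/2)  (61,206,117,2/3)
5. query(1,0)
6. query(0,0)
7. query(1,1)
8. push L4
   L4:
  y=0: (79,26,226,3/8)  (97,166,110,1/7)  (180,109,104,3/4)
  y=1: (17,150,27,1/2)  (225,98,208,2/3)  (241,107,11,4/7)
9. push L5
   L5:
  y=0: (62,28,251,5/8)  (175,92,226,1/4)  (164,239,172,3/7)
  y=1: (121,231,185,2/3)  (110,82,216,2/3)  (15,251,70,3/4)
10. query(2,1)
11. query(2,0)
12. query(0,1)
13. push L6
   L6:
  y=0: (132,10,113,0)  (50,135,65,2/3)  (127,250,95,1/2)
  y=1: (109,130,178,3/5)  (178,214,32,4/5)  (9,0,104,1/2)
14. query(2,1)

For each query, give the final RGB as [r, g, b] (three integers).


(0,1) stack=L1,L2; from [0,0,0]:
L1 α=1/4: [33/2, 107/4, 9/2]
L2 α=6/7: [297/14, 2819/28, 2685/14]
= [21, 101, 192]

(1,0) stack=L1,L2,L3; from [0,0,0]:
L1 α=2/3: [44/3, 158, 406/3]
L2 α=1/2: [103/3, 153, 1009/6]
L3 α=6/7: [3739/21, 1047/7, 8821/42]
→ [178, 150, 210]

at x=0,y=0 over L1,L2,L3:
L1 α=3/5: [261/5, 378/5, 441/5]
L2 α=3/4: [3351/20, 1263/20, 1713/10]
L3 α=4/5: [21351/100, 19903/100, 8033/50]
→ [214, 199, 161]

at x=1,y=1 over L1,L2,L3:
+L1 (α=3/5) → [24, 723/5, 222/5]
+L2 (α=3/7) → [471/7, 5832/35, 3543/35]
+L3 (α=1/2) → [2249/14, 4211/35, 1789/35]
rounded: [161, 120, 51]

(2,1) stack=L1,L2,L3,L4,L5; from [0,0,0]:
after L1 α=3/8: [519/8, 147/8, 117/2]
after L2 α=5/7: [3459/28, 1247/28, 1147/7]
after L3 α=2/3: [6875/84, 4261/28, 2785/21]
after L4 α=4/7: [33867/196, 24767/196, 3093/49]
after L5 α=3/4: [42687/784, 172355/784, 13383/196]
rounded: [54, 220, 68]

(2,0) stack=L1,L2,L3,L4,L5; from [0,0,0]:
+L1 (α=1/3) → [25, 8/3, 209/3]
+L2 (α=2/5) → [63, 422/5, 77]
+L3 (α=2/3) → [481/3, 614/5, 37]
+L4 (α=3/4) → [2101/12, 2249/20, 349/4]
+L5 (α=3/7) → [511/3, 5834/35, 865/7]
rounded: [170, 167, 124]

(0,1) stack=L1,L2,L3,L4,L5; from [0,0,0]:
L1 α=1/4: [33/2, 107/4, 9/2]
L2 α=6/7: [297/14, 2819/28, 2685/14]
L3 α=3/4: [10461/56, 14159/112, 8565/56]
L4 α=1/2: [11413/112, 30959/224, 10077/112]
L5 α=2/3: [12839/112, 134447/672, 51517/336]
rounded: [115, 200, 153]

(2,1) stack=L1,L2,L3,L4,L5,L6; from [0,0,0]:
after L1 α=3/8: [519/8, 147/8, 117/2]
after L2 α=5/7: [3459/28, 1247/28, 1147/7]
after L3 α=2/3: [6875/84, 4261/28, 2785/21]
after L4 α=4/7: [33867/196, 24767/196, 3093/49]
after L5 α=3/4: [42687/784, 172355/784, 13383/196]
after L6 α=1/2: [49743/1568, 172355/1568, 33767/392]
→ [32, 110, 86]


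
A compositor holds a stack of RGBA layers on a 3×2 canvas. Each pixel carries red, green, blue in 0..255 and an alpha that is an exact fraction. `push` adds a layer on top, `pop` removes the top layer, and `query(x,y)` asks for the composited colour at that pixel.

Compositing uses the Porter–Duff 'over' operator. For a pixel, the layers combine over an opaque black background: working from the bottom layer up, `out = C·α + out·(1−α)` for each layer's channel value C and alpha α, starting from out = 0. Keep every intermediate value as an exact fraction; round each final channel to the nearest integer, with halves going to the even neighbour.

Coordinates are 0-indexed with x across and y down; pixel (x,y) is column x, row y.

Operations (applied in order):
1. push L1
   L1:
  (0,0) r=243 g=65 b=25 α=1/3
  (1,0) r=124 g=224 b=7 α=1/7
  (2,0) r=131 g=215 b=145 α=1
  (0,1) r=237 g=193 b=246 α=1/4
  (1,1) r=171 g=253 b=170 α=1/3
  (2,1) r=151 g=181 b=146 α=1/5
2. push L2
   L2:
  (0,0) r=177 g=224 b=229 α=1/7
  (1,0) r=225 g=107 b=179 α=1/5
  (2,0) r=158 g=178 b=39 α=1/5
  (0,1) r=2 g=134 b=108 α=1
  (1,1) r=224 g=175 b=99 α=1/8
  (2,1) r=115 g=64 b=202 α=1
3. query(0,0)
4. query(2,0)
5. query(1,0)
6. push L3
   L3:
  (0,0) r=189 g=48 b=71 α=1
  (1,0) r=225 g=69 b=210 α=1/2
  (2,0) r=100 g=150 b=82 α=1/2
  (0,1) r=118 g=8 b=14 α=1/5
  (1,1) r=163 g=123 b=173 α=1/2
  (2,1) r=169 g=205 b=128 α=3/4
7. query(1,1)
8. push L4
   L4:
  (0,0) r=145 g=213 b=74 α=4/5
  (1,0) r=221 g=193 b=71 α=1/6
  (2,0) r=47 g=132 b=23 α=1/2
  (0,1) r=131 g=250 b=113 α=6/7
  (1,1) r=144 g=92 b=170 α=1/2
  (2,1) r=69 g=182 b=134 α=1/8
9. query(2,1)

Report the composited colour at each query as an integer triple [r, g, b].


(0,0) stack=L1,L2; from [0,0,0]:
after L1 α=1/3: [81, 65/3, 25/3]
after L2 α=1/7: [663/7, 354/7, 279/7]
→ [95, 51, 40]

(2,0) stack=L1,L2; from [0,0,0]:
+L1 (α=1) → [131, 215, 145]
+L2 (α=1/5) → [682/5, 1038/5, 619/5]
= [136, 208, 124]

at x=1,y=0 over L1,L2:
+L1 (α=1/7) → [124/7, 32, 1]
+L2 (α=1/5) → [2071/35, 47, 183/5]
= [59, 47, 37]

query (1,1) [L1,L2,L3] — begin 0,0,0
L1 α=1/3: [57, 253/3, 170/3]
L2 α=1/8: [623/8, 287/3, 1487/24]
L3 α=1/2: [1927/16, 328/3, 5639/48]
rounded: [120, 109, 117]

query (2,1) [L1,L2,L3,L4] — begin 0,0,0
L1 α=1/5: [151/5, 181/5, 146/5]
L2 α=1: [115, 64, 202]
L3 α=3/4: [311/2, 679/4, 293/2]
L4 α=1/8: [2315/16, 5481/32, 2319/16]
rounded: [145, 171, 145]


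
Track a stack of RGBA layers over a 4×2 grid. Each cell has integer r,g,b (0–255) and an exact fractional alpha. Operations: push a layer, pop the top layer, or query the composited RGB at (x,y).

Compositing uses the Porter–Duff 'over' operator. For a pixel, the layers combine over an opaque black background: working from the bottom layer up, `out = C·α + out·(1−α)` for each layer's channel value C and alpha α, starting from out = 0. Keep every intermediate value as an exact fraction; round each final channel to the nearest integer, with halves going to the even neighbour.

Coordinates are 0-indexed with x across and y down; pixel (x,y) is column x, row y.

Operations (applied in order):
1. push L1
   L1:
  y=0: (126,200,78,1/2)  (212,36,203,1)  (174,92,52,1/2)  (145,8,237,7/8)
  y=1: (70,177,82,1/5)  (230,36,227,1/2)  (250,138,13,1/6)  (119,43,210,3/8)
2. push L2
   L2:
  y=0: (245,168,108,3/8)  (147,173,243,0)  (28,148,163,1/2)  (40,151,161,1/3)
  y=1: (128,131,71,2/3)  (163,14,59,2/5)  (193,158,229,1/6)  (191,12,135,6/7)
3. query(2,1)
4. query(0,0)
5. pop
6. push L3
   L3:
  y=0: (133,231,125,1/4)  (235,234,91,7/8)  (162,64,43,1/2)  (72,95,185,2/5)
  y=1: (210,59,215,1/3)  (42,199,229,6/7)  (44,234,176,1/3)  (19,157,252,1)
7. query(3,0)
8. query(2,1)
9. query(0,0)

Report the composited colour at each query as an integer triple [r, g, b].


query (2,1) [L1,L2] — begin 0,0,0
after L1 α=1/6: [125/3, 23, 13/6]
after L2 α=1/6: [602/9, 91/2, 1439/36]
= [67, 46, 40]

at x=0,y=0 over L1,L2:
+L1 (α=1/2) → [63, 100, 39]
+L2 (α=3/8) → [525/4, 251/2, 519/8]
→ [131, 126, 65]

at x=3,y=0 over L1,L3:
after L1 α=7/8: [1015/8, 7, 1659/8]
after L3 α=2/5: [4197/40, 211/5, 7937/40]
→ [105, 42, 198]

at x=2,y=1 over L1,L3:
after L1 α=1/6: [125/3, 23, 13/6]
after L3 α=1/3: [382/9, 280/3, 541/9]
rounded: [42, 93, 60]

query (0,0) [L1,L3] — begin 0,0,0
L1 α=1/2: [63, 100, 39]
L3 α=1/4: [161/2, 531/4, 121/2]
= [80, 133, 60]


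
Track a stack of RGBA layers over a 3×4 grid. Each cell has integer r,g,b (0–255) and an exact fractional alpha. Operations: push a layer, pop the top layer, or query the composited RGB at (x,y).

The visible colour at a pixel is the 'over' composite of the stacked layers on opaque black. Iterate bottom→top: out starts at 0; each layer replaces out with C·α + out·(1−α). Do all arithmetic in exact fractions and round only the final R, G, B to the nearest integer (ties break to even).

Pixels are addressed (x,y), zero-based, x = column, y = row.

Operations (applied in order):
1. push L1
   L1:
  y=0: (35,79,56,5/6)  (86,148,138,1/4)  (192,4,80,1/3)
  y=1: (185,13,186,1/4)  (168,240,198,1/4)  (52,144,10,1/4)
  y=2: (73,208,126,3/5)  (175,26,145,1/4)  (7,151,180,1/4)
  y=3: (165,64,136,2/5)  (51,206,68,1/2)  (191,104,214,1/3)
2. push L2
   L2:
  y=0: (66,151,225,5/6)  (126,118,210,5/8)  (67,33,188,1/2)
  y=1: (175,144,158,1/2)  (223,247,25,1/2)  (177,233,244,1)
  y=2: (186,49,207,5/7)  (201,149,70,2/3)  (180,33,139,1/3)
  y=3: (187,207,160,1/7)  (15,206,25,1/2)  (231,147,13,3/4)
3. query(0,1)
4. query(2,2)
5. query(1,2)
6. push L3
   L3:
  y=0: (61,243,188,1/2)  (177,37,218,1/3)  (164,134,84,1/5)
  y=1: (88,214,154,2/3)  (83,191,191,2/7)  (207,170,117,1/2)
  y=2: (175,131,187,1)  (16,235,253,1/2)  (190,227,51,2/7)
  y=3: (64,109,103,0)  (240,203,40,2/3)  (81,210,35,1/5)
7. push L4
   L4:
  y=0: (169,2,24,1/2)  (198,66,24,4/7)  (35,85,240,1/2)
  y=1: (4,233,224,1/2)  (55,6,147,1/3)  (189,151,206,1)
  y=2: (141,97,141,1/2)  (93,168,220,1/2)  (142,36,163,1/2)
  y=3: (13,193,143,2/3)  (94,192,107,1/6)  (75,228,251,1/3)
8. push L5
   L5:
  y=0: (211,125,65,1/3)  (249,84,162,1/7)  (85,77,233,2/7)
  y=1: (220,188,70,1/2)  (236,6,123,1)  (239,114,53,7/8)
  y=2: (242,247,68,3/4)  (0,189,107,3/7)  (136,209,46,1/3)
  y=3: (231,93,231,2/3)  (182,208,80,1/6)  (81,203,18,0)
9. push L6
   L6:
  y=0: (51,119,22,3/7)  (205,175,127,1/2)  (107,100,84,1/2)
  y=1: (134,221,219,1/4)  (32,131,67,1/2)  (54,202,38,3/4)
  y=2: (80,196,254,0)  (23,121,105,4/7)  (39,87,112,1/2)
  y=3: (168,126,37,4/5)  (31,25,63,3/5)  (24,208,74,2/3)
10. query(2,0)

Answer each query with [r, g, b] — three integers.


query (0,1) [L1,L2] — begin 0,0,0
after L1 α=1/4: [185/4, 13/4, 93/2]
after L2 α=1/2: [885/8, 589/8, 409/4]
= [111, 74, 102]

(2,2) stack=L1,L2; from [0,0,0]:
L1 α=1/4: [7/4, 151/4, 45]
L2 α=1/3: [367/6, 217/6, 229/3]
→ [61, 36, 76]

at x=1,y=2 over L1,L2:
after L1 α=1/4: [175/4, 13/2, 145/4]
after L2 α=2/3: [1783/12, 203/2, 235/4]
= [149, 102, 59]

at x=2,y=0 over L1,L2,L3,L4,L5,L6:
after L1 α=1/3: [64, 4/3, 80/3]
after L2 α=1/2: [131/2, 103/6, 322/3]
after L3 α=1/5: [426/5, 608/15, 308/3]
after L4 α=1/2: [601/10, 1883/30, 514/3]
after L5 α=2/7: [941/14, 401/6, 3968/21]
after L6 α=1/2: [2439/28, 1001/12, 2866/21]
→ [87, 83, 136]


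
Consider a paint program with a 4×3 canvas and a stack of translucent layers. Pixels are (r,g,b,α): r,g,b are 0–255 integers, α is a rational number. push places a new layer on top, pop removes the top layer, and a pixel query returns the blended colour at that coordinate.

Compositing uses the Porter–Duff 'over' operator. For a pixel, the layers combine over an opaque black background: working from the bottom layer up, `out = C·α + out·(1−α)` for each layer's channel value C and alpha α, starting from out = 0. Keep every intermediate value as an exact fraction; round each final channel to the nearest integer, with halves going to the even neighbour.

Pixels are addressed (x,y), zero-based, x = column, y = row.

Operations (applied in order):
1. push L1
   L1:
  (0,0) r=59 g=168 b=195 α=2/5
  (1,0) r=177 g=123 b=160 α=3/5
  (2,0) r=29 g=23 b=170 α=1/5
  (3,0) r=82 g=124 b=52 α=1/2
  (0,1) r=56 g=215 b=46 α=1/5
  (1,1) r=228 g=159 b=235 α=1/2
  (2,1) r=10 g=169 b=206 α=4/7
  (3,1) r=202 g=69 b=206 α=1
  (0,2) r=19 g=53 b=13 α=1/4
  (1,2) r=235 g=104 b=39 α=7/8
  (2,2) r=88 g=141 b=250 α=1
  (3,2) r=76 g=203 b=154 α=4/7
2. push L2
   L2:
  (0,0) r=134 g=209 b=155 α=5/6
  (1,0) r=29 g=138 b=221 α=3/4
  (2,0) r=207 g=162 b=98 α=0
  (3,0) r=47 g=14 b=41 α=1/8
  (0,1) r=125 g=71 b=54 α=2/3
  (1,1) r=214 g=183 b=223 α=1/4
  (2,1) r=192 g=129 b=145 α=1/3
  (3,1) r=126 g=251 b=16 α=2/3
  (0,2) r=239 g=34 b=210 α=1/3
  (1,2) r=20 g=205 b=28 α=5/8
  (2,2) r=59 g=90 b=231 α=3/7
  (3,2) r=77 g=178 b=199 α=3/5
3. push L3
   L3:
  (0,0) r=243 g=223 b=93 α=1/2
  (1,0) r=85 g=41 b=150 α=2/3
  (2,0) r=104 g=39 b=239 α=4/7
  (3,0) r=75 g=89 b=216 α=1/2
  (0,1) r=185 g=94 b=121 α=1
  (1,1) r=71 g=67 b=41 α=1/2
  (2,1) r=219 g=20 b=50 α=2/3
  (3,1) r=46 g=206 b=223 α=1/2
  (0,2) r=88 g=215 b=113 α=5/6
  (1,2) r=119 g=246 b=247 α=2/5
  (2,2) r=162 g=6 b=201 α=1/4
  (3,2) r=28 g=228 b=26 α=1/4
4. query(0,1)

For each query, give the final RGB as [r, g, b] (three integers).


at x=0,y=1 over L1,L2,L3:
+L1 (α=1/5) → [56/5, 43, 46/5]
+L2 (α=2/3) → [1306/15, 185/3, 586/15]
+L3 (α=1) → [185, 94, 121]
rounded: [185, 94, 121]


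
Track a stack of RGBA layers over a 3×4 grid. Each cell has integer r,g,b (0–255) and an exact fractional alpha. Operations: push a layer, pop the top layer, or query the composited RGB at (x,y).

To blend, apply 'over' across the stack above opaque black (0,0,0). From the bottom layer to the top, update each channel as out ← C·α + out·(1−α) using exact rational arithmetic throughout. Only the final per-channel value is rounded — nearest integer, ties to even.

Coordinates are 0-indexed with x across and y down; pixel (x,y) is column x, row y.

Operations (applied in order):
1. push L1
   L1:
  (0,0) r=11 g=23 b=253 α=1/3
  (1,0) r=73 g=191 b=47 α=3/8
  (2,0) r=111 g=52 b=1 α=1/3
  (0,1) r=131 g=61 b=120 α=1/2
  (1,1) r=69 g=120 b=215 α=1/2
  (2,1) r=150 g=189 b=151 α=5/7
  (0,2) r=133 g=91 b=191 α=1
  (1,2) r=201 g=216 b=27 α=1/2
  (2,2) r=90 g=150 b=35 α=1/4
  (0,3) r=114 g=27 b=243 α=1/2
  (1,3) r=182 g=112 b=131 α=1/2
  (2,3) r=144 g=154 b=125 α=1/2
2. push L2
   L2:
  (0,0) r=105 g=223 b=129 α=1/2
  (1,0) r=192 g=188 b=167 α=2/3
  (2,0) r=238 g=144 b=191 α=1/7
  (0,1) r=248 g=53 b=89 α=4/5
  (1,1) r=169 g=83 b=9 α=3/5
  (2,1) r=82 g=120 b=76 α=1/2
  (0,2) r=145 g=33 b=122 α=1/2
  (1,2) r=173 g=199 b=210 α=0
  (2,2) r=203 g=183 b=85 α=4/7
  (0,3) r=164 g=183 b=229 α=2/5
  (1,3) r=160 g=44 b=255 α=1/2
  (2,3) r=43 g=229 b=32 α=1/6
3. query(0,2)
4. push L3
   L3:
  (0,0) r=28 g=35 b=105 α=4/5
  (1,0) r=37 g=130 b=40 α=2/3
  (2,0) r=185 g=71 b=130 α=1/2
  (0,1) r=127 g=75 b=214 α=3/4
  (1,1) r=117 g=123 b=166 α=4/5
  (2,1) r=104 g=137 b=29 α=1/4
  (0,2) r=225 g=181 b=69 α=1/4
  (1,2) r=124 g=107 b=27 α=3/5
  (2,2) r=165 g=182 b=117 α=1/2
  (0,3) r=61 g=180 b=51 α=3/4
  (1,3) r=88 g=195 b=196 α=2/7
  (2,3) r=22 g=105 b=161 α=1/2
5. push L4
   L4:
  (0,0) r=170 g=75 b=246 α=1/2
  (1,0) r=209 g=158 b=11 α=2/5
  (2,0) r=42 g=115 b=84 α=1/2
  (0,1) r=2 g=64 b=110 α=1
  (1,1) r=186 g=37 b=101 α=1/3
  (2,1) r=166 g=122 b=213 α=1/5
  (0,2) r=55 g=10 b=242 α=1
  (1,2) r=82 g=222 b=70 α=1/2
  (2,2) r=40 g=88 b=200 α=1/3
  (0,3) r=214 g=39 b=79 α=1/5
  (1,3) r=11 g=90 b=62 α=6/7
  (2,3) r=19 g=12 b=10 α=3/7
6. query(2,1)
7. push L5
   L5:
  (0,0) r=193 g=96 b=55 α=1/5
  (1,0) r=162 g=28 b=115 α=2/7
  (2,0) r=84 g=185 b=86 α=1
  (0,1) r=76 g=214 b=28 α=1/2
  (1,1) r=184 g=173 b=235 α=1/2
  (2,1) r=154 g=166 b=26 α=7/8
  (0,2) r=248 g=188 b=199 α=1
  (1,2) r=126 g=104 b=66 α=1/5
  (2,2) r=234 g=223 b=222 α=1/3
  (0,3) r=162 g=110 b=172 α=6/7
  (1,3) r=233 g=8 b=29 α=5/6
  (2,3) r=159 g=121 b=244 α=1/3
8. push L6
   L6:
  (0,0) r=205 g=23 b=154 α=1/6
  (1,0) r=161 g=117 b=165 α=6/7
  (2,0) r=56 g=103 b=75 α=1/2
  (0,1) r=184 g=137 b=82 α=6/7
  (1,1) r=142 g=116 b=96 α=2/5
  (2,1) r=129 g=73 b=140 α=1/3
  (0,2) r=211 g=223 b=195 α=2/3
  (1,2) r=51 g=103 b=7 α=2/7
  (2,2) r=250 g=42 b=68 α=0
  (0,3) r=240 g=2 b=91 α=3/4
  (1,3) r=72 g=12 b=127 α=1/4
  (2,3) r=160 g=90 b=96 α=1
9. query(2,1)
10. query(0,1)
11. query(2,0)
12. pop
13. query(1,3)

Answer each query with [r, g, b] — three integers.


query (0,2) [L1,L2] — begin 0,0,0
+L1 (α=1) → [133, 91, 191]
+L2 (α=1/2) → [139, 62, 313/2]
= [139, 62, 156]

query (2,1) [L1,L2,L3,L4] — begin 0,0,0
after L1 α=5/7: [750/7, 135, 755/7]
after L2 α=1/2: [662/7, 255/2, 1287/14]
after L3 α=1/4: [1357/14, 1039/8, 4267/56]
after L4 α=1/5: [3876/35, 1283/10, 7249/70]
rounded: [111, 128, 104]

query (2,1) [L1,L2,L3,L4,L5,L6] — begin 0,0,0
after L1 α=5/7: [750/7, 135, 755/7]
after L2 α=1/2: [662/7, 255/2, 1287/14]
after L3 α=1/4: [1357/14, 1039/8, 4267/56]
after L4 α=1/5: [3876/35, 1283/10, 7249/70]
after L5 α=7/8: [20803/140, 12903/80, 19989/560]
after L6 α=1/3: [29833/210, 15823/120, 59189/840]
rounded: [142, 132, 70]

(0,1) stack=L1,L2,L3,L4,L5,L6; from [0,0,0]:
after L1 α=1/2: [131/2, 61/2, 60]
after L2 α=4/5: [423/2, 97/2, 416/5]
after L3 α=3/4: [1185/8, 547/8, 1813/10]
after L4 α=1: [2, 64, 110]
after L5 α=1/2: [39, 139, 69]
after L6 α=6/7: [1143/7, 961/7, 561/7]
= [163, 137, 80]

query (2,0) [L1,L2,L3,L4,L5,L6] — begin 0,0,0
after L1 α=1/3: [37, 52/3, 1/3]
after L2 α=1/7: [460/7, 248/7, 193/7]
after L3 α=1/2: [1755/14, 745/14, 1103/14]
after L4 α=1/2: [2343/28, 2355/28, 2279/28]
after L5 α=1: [84, 185, 86]
after L6 α=1/2: [70, 144, 161/2]
rounded: [70, 144, 80]

at x=1,y=3 over L1,L2,L3,L4,L5:
after L1 α=1/2: [91, 56, 131/2]
after L2 α=1/2: [251/2, 50, 641/4]
after L3 α=2/7: [1607/14, 640/7, 4773/28]
after L4 α=6/7: [2531/98, 4420/49, 15189/196]
after L5 α=5/6: [116701/588, 3190/147, 43609/1176]
→ [198, 22, 37]
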